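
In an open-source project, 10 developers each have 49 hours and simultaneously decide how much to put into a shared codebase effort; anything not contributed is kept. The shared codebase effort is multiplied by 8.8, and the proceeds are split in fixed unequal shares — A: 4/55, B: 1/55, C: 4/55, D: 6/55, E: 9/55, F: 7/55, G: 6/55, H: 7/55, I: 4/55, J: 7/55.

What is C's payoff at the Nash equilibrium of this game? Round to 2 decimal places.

174.44 hours

Each unit j contributes comes back to j as 8.8 × (j's share), so j prefers to contribute only if that share exceeds 1/8.8 = 0.1136; otherwise keeping the unit dominates.
E, F, H and J are above the threshold, contributing 49 each; the remaining 6 contribute 0. Total contributed: 196.
C keeps 49 and receives 8.8 × 196 × 4/55 = 125.44 from the shared codebase effort, for a payoff of 174.44.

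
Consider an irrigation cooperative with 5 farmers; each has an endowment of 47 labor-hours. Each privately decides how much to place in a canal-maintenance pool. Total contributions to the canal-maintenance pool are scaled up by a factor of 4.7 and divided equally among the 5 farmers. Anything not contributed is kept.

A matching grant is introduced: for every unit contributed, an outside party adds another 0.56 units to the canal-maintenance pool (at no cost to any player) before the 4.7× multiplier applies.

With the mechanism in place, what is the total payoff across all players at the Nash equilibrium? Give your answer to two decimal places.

1723.02 labor-hours

The effective private return per unit is now 4.7 × 1.56 / 5 = 1.4664 > 1, so every player's dominant strategy flips to full contribution.
At the Nash equilibrium everyone contributes 47. Group total payoff = 4.7 × 1.56 × 235 = 1723.02.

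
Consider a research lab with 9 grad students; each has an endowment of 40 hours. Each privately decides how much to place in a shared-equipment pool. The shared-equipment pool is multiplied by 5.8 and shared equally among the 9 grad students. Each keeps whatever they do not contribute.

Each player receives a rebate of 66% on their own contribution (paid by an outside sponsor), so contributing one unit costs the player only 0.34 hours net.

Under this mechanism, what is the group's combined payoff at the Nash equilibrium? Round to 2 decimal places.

2325.60 hours

Under the mechanism each unit contributed yields (5.8/9) / 0.34 = 1.8954 back to its contributor per unit of net cost, which exceeds 1, making full contribution the dominant choice for everyone.
At the Nash equilibrium everyone contributes 40. Group total payoff = 9 × (40 × 0.66 + 5.8 × 40) = 2325.60.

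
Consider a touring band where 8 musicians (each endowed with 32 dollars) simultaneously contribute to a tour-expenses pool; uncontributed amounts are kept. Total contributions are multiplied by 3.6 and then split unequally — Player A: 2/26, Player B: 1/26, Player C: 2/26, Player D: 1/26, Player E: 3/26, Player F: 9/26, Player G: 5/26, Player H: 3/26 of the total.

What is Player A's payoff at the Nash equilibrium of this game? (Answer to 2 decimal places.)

40.86 dollars

A player with share s gets back 3.6·s per unit contributed, so full contribution is dominant for anyone with s > 1/3.6 = 0.2778 and zero contribution is dominant for anyone below.
Only Player F (9/26) clears that bar, contributing 32; the remaining 7 contribute 0. Total contributed: 32.
Player A keeps 32 and receives 3.6 × 32 × 2/26 = 8.86 from the tour-expenses pool, for a payoff of 40.86.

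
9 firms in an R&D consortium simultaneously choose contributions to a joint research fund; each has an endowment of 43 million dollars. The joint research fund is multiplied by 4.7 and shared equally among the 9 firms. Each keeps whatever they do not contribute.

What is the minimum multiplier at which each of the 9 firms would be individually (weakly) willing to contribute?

A contributed unit returns (multiplier)/9 to its contributor.
This reaches 1 exactly when the multiplier is 9.

9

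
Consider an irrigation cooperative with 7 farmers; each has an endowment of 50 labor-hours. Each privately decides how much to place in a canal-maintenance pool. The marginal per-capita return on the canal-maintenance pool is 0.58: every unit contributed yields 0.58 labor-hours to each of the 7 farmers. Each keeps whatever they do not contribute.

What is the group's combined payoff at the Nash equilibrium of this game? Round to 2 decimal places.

350.00 labor-hours

The private return per contributed unit is 0.58 < 1, so contributing 0 is dominant for every player. At the Nash equilibrium everyone keeps their 50, and the group total is 7 × 50 = 350.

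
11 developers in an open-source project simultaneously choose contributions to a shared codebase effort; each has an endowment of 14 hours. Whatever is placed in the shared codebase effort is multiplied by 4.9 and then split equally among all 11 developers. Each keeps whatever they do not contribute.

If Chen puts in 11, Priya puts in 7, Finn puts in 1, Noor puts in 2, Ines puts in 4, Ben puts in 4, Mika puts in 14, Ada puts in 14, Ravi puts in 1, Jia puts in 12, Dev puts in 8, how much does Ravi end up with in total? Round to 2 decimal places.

47.75 hours

Total contributed: 11 + 7 + 1 + 2 + 4 + 4 + 14 + 14 + 1 + 12 + 8 = 78.
Each receives 4.9 × 78 / 11 = 34.75 from the shared codebase effort.
Ravi keeps 14 − 1 = 13, so Ravi's payoff is 13 + 34.75 = 47.75.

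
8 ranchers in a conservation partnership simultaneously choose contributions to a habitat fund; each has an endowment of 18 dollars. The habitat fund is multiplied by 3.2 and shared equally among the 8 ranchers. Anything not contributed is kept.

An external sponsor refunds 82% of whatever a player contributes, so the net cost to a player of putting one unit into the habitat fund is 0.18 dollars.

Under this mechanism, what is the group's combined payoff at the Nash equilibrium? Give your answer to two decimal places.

With the mechanism, a contributed unit returns (3.2/8) / 0.18 = 2.2222 per unit of net cost to the contributor — now above 1 — so contributing fully is weakly dominant for every player.
So the Nash equilibrium is full contribution by all 8; the group earns 8 × (18 × 0.82 + 3.2 × 18) = 578.88.

578.88 dollars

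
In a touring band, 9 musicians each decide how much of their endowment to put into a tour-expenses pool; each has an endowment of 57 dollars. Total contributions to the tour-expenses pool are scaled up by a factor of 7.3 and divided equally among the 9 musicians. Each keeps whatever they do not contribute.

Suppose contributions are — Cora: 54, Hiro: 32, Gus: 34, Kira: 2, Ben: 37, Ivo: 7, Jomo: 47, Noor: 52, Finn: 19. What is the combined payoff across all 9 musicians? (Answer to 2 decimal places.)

Total contributed: 54 + 32 + 34 + 2 + 37 + 7 + 47 + 52 + 19 = 284; total kept: 9 × 57 − 284 = 229.
The tour-expenses pool pays out 7.3 × 284 = 2073.20 in aggregate.
Group total = 229 + 2073.20 = 2302.20.

2302.20 dollars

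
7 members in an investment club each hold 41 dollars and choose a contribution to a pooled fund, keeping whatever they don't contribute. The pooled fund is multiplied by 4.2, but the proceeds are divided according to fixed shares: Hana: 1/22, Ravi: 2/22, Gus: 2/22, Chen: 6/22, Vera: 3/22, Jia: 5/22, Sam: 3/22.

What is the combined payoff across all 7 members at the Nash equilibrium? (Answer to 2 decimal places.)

A player with share s gets back 4.2·s per unit contributed, so full contribution is dominant for anyone with s > 1/4.2 = 0.2381 and zero contribution is dominant for anyone below.
Chen alone (share 6/22) is above the threshold, contributing 41; the remaining 6 contribute 0. Total contributed: 41.
The pooled fund pays out 4.2 × 41 = 172.20 in total (split across the unequal shares, but the aggregate is all that matters for the group sum).
The 6 free-riders keep 41 each, adding 246. Group total = 246 + 172.20 = 418.20.

418.20 dollars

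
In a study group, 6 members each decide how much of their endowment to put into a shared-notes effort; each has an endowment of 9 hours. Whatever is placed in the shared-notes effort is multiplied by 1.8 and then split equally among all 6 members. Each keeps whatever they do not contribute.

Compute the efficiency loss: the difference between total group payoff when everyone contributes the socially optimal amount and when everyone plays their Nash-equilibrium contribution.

43.20 hours

Each contributed unit returns 1.8/6 = 0.3000 to its contributor — below 1 — so contributing 0 is dominant for every player. At the Nash equilibrium everyone keeps their 9, and the group total is 6 × 9 = 54.
Each contributed unit returns 1.800 to the group as a whole (0.3000 to each of 6 players), which exceeds 1, so the social optimum is full contribution: group total = 1.800 × 54 = 97.20.
Efficiency loss = 97.20 − 54 = 43.20.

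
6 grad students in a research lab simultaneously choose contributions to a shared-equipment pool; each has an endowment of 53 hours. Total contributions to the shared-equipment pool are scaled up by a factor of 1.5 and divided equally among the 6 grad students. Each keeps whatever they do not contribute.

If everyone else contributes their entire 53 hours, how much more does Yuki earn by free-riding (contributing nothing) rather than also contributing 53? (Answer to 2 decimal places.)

Switching from a contribution of 53 to 0 lets Yuki keep an extra 53 hours, but lowers the shared-equipment pool by 53, which costs Yuki their own share of that drop: 1.5/6 × 53 = 13.25.
Net gain = 53 − 13.25 = 39.75. The private return per contributed unit (0.2500) is below 1, so free-riding is indeed the best response regardless of what the others do.

39.75 hours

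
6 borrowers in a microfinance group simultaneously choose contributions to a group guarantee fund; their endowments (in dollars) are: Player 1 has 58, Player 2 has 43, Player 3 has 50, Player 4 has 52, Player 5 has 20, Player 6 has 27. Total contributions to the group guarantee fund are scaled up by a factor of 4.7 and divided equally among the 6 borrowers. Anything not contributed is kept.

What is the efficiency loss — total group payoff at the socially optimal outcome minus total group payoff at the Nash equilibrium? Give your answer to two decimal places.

925.00 dollars

The private return per contributed unit is 4.7/6 = 0.7833 < 1 for every player regardless of endowment, so the Nash equilibrium is zero contribution and the group total is Σ E_j = 58 + 43 + 50 + 52 + 20 + 27 = 250.
Each contributed unit returns 4.700 to the group, so the social optimum is full contribution by everyone: group total = 4.700 × 250 = 1175.00.
Efficiency loss = (4.700 − 1) × 250 = 925.00.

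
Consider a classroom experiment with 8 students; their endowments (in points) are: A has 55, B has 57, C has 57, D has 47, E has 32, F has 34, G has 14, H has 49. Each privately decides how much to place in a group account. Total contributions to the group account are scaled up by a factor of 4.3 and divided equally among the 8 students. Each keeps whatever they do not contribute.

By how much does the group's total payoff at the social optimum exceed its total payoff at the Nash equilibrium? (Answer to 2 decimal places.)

The private return per contributed unit is 4.3/8 = 0.5375 < 1 for every player regardless of endowment, so the Nash equilibrium is zero contribution and the group total is Σ E_j = 55 + 57 + 57 + 47 + 32 + 34 + 14 + 49 = 345.
Each contributed unit returns 4.300 to the group, so the social optimum is full contribution by everyone: group total = 4.300 × 345 = 1483.50.
Efficiency loss = (4.300 − 1) × 345 = 1138.50.

1138.50 points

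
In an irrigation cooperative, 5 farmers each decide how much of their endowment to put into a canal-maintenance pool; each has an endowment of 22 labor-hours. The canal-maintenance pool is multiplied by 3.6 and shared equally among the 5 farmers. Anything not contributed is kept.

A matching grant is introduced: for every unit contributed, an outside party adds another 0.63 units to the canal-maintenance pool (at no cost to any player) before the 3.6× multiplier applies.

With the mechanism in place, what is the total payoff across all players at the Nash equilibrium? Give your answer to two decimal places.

645.48 labor-hours

The effective private return per unit is now 3.6 × 1.63 / 5 = 1.1736 > 1, so every player's dominant strategy flips to full contribution.
At the Nash equilibrium everyone contributes 22. Group total payoff = 3.6 × 1.63 × 110 = 645.48.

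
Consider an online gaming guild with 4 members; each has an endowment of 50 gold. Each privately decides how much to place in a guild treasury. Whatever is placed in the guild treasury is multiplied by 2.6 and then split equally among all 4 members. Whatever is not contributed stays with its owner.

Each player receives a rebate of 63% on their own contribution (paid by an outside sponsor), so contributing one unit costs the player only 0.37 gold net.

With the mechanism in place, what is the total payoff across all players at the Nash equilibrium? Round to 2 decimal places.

646.00 gold

The effective private return per unit is now (2.6/4) / 0.37 = 1.7568 > 1, so every player's dominant strategy flips to full contribution.
At the Nash equilibrium everyone contributes 50. Group total payoff = 4 × (50 × 0.63 + 2.6 × 50) = 646.00.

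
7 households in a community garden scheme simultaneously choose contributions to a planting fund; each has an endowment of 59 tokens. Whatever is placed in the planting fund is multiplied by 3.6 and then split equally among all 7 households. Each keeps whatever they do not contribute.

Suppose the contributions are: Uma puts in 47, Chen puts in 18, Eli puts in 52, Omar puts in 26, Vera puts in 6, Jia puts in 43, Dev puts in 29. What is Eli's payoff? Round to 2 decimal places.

120.66 tokens

Total contributed: 47 + 18 + 52 + 26 + 6 + 43 + 29 = 221.
Each receives 3.6 × 221 / 7 = 113.66 from the planting fund.
Eli keeps 59 − 52 = 7, so Eli's payoff is 7 + 113.66 = 120.66.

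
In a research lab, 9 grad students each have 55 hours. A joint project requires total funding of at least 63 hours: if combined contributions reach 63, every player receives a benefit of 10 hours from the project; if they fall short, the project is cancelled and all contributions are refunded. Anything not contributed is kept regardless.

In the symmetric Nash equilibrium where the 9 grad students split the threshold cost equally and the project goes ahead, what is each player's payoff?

Equal share of the threshold: 63/9 = 7.
At this profile no one gains by cutting their contribution: any cut drops the total below 63, the project is cancelled, contributions are refunded, and the deviator ends with 55, which is less than 55 − 7 + 10 = 58. Contributing more than 7 just wastes the excess. So contributing exactly 7 is a best response.
Each player's payoff: 55 − 7 + 10 = 58.

58 hours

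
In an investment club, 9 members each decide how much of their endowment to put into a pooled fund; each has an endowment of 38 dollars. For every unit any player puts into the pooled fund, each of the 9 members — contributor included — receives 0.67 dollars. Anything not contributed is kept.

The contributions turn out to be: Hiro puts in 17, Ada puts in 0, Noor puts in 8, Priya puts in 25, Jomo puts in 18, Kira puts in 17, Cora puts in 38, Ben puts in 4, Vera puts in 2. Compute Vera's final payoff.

122.43 dollars

Total contributed: 17 + 0 + 8 + 25 + 18 + 17 + 38 + 4 + 2 = 129.
Each receives 0.67 × 129 = 86.43 from the pooled fund.
Vera keeps 38 − 2 = 36, so Vera's payoff is 36 + 86.43 = 122.43.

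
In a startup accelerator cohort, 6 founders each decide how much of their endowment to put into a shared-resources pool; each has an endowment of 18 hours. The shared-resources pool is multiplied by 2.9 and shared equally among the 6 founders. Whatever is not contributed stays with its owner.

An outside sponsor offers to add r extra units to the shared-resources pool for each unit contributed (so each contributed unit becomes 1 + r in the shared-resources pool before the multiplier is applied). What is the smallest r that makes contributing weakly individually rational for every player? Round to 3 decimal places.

With matching at rate r, one contributed unit becomes (1 + r) in the shared-resources pool and returns 2.9 × (1 + r) / 6 to the contributor.
Setting this equal to 1: 1 + r = 6/2.9 = 2.0690.
So the minimum matching rate is r = 2.0690 − 1 = 1.069.

1.069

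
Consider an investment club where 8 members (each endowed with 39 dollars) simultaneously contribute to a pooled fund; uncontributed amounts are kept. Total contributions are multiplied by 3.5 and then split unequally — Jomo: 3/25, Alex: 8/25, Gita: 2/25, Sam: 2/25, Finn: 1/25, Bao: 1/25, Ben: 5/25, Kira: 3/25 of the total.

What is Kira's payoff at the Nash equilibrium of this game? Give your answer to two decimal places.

55.38 dollars

A player with share s gets back 3.5·s per unit contributed, so full contribution is dominant for anyone with s > 1/3.5 = 0.2857 and zero contribution is dominant for anyone below.
Only Alex (8/25) clears that bar, contributing 39; the remaining 7 contribute 0. Total contributed: 39.
Kira keeps 39 and receives 3.5 × 39 × 3/25 = 16.38 from the pooled fund, for a payoff of 55.38.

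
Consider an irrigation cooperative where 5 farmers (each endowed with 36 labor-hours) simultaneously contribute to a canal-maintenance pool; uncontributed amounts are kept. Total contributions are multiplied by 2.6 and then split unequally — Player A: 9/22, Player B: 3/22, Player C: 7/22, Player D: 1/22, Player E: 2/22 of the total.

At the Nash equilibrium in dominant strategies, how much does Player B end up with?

A player with share s gets back 2.6·s per unit contributed, so full contribution is dominant for anyone with s > 1/2.6 = 0.3846 and zero contribution is dominant for anyone below.
The only share above 0.3846 is Player A's 9/22, contributing 36; the remaining 4 contribute 0. Total contributed: 36.
Player B keeps 36 and receives 2.6 × 36 × 3/22 = 12.76 from the canal-maintenance pool, for a payoff of 48.76.

48.76 labor-hours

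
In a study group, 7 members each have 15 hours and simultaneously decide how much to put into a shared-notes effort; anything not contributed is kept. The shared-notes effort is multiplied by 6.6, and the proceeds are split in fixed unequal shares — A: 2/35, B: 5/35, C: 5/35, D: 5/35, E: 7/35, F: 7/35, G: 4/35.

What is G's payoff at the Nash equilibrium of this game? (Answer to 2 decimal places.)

For player j, contributing a unit is worthwhile iff 6.6 × (j's share) ≥ 1, i.e. iff j's share is at least 0.1515.
E and F clear that bar, contributing 15 each; the remaining 5 contribute 0. Total contributed: 30.
G keeps 15 and receives 6.6 × 30 × 4/35 = 22.63 from the shared-notes effort, for a payoff of 37.63.

37.63 hours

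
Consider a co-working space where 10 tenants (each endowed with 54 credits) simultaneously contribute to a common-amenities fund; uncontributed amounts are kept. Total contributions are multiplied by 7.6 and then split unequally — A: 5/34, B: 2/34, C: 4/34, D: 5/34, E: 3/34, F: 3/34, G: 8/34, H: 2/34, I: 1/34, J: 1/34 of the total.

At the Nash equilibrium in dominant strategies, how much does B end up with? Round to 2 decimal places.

126.42 credits

A player with share s gets back 7.6·s per unit contributed, so full contribution is dominant for anyone with s > 1/7.6 = 0.1316 and zero contribution is dominant for anyone below.
The shares above 0.1316 belong to A, D and G, contributing 54 each; the remaining 7 contribute 0. Total contributed: 162.
B keeps 54 and receives 7.6 × 162 × 2/34 = 72.42 from the common-amenities fund, for a payoff of 126.42.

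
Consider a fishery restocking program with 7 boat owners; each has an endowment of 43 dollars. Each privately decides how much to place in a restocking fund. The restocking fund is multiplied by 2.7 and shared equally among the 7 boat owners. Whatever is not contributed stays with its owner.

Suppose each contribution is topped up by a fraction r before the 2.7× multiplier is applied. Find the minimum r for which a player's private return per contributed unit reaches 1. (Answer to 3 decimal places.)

With matching at rate r, one contributed unit becomes (1 + r) in the restocking fund and returns 2.7 × (1 + r) / 7 to the contributor.
Setting this equal to 1: 1 + r = 7/2.7 = 2.5926.
So the minimum matching rate is r = 2.5926 − 1 = 1.593.

1.593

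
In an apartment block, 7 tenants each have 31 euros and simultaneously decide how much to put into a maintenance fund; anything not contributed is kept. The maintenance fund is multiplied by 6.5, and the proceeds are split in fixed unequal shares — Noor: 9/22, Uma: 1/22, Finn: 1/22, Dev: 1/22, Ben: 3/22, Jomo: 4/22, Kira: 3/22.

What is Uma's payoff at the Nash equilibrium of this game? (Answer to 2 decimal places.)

49.32 euros

A player with share s gets back 6.5·s per unit contributed, so full contribution is dominant for anyone with s > 1/6.5 = 0.1538 and zero contribution is dominant for anyone below.
Noor and Jomo clear that bar, contributing 31 each; the remaining 5 contribute 0. Total contributed: 62.
Uma keeps 31 and receives 6.5 × 62 × 1/22 = 18.32 from the maintenance fund, for a payoff of 49.32.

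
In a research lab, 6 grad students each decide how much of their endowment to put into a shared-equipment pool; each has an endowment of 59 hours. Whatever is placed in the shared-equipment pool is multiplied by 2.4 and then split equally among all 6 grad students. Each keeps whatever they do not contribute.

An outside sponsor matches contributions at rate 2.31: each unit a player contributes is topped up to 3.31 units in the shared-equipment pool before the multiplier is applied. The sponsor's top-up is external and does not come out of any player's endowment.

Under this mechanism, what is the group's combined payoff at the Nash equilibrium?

The effective private return per unit is now 2.4 × 3.31 / 6 = 1.3240 > 1, so every player's dominant strategy flips to full contribution.
At the Nash equilibrium everyone contributes 59. Group total payoff = 2.4 × 3.31 × 354 = 2812.18.

2812.18 hours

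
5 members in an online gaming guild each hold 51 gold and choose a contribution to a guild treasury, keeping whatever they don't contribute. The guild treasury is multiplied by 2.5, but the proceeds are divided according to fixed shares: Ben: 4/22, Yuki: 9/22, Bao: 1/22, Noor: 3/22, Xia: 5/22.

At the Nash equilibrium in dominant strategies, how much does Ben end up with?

Each unit j contributes comes back to j as 2.5 × (j's share), so j prefers to contribute only if that share exceeds 1/2.5 = 0.4000; otherwise keeping the unit dominates.
Yuki alone (share 9/22) is above the threshold, contributing 51; the remaining 4 contribute 0. Total contributed: 51.
Ben keeps 51 and receives 2.5 × 51 × 4/22 = 23.18 from the guild treasury, for a payoff of 74.18.

74.18 gold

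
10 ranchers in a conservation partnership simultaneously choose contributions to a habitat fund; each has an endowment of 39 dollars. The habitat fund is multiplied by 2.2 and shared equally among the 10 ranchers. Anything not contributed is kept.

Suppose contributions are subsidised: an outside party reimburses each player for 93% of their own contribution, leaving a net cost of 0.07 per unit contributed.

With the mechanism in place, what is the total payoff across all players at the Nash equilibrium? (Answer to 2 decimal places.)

1220.70 dollars

Under the mechanism each unit contributed yields (2.2/10) / 0.07 = 3.1429 back to its contributor per unit of net cost, which exceeds 1, making full contribution the dominant choice for everyone.
So the Nash equilibrium is full contribution by all 10; the group earns 10 × (39 × 0.93 + 2.2 × 39) = 1220.70.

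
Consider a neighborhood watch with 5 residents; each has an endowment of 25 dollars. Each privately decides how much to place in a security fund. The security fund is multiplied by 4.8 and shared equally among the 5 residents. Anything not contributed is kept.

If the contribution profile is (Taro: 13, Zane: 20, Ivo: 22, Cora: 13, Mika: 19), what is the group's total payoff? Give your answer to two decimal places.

Total contributed: 13 + 20 + 22 + 13 + 19 = 87; total kept: 5 × 25 − 87 = 38.
The security fund pays out 4.8 × 87 = 417.60 in aggregate.
Group total = 38 + 417.60 = 455.60.

455.60 dollars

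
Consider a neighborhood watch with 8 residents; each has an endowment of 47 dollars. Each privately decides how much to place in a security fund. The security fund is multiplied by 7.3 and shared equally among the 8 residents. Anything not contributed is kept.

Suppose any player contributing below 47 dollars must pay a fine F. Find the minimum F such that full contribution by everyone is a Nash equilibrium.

Given the others contribute fully, the best deviation is to contribute 0 (any partial contribution still incurs the fine and gives up units whose private return 0.9125 is below 1).
Deviating from 47 to 0 saves 47 dollars but forfeits the deviator's share of the drop in the security fund: 7.3/8 × 47 = 42.89.
So the deviation gain is 47 − 42.89 = 4.11, and the fine must be at least 4.11 dollars to wipe it out.

4.11 dollars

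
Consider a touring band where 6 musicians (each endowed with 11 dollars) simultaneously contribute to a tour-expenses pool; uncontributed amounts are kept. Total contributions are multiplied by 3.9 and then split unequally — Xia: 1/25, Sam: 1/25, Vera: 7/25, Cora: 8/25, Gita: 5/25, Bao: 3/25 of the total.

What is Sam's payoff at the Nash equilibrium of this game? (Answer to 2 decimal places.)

14.43 dollars

A player with share s gets back 3.9·s per unit contributed, so full contribution is dominant for anyone with s > 1/3.9 = 0.2564 and zero contribution is dominant for anyone below.
Vera and Cora are above the threshold, contributing 11 each; the remaining 4 contribute 0. Total contributed: 22.
Sam keeps 11 and receives 3.9 × 22 × 1/25 = 3.43 from the tour-expenses pool, for a payoff of 14.43.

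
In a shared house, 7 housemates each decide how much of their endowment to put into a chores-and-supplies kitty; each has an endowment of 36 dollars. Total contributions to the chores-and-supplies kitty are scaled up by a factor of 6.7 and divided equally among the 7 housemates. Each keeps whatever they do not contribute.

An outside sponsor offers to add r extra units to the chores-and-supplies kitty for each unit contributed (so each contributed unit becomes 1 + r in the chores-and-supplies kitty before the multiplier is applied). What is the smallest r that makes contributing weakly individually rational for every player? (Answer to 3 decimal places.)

With matching at rate r, one contributed unit becomes (1 + r) in the chores-and-supplies kitty and returns 6.7 × (1 + r) / 7 to the contributor.
Setting this equal to 1: 1 + r = 7/6.7 = 1.0448.
So the minimum matching rate is r = 1.0448 − 1 = 0.045.

0.045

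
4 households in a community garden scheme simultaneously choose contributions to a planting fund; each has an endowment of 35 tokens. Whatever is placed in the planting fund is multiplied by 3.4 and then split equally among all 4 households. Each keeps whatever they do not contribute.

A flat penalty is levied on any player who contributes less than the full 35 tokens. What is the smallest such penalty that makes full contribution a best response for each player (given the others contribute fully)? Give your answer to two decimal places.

Given the others contribute fully, the best deviation is to contribute 0 (any partial contribution still incurs the fine and gives up units whose private return 0.8500 is below 1).
Deviating from 35 to 0 saves 35 tokens but forfeits the deviator's share of the drop in the planting fund: 3.4/4 × 35 = 29.75.
So the deviation gain is 35 − 29.75 = 5.25, and the fine must be at least 5.25 tokens to wipe it out.

5.25 tokens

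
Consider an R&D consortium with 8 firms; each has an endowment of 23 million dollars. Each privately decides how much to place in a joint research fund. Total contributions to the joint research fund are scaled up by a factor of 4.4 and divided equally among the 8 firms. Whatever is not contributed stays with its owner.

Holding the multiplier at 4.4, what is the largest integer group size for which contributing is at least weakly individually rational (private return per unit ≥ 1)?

Private return per unit is 4.4/(group size), which is ≥ 1 whenever the group size is ≤ 4.4.
The largest such integer is 4.

4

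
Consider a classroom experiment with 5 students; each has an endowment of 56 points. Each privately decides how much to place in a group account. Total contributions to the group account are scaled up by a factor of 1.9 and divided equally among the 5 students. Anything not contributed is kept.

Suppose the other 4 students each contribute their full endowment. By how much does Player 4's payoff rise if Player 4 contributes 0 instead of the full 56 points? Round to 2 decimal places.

34.72 points

Switching from a contribution of 56 to 0 lets Player 4 keep an extra 56 points, but lowers the group account by 56, which costs Player 4 their own share of that drop: 1.9/5 × 56 = 21.28.
Net gain = 56 − 21.28 = 34.72. The private return per contributed unit (0.3800) is below 1, so free-riding is indeed the best response regardless of what the others do.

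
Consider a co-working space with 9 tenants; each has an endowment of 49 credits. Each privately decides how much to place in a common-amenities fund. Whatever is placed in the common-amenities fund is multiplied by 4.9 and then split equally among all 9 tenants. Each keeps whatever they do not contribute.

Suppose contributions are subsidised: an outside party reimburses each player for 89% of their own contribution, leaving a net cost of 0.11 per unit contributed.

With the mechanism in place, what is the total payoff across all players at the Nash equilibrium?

2553.39 credits

With the mechanism, a contributed unit returns (4.9/9) / 0.11 = 4.9495 per unit of net cost to the contributor — now above 1 — so contributing fully is weakly dominant for every player.
So the Nash equilibrium is full contribution by all 9; the group earns 9 × (49 × 0.89 + 4.9 × 49) = 2553.39.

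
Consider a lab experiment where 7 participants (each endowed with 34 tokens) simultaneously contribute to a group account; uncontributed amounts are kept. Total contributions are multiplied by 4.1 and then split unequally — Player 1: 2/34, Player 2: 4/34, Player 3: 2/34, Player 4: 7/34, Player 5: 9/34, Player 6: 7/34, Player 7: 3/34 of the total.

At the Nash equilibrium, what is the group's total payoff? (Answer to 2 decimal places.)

343.40 tokens

Player j's private return per contributed unit is 4.1 × (j's share). Contributing is weakly dominant for j when that share is at least 1/4.1 = 0.2439, and contributing 0 is dominant otherwise.
The only share above 0.2439 is Player 5's 9/34, contributing 34; the remaining 6 contribute 0. Total contributed: 34.
The group account pays out 4.1 × 34 = 139.40 in total (split across the unequal shares, but the aggregate is all that matters for the group sum).
The 6 free-riders keep 34 each, adding 204. Group total = 204 + 139.40 = 343.40.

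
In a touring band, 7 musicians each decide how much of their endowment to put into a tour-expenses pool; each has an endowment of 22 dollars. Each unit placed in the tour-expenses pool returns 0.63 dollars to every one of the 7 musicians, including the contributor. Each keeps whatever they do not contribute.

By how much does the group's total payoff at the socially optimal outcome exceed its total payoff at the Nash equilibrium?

525.14 dollars

The private return per contributed unit is 0.63 < 1, so contributing 0 is dominant for every player. At the Nash equilibrium everyone keeps their 22, and the group total is 7 × 22 = 154.
Each contributed unit returns 4.410 to the group as a whole (0.63 to each of 7 players), which exceeds 1, so the social optimum is full contribution: group total = 4.410 × 154 = 679.14.
Efficiency loss = 679.14 − 154 = 525.14.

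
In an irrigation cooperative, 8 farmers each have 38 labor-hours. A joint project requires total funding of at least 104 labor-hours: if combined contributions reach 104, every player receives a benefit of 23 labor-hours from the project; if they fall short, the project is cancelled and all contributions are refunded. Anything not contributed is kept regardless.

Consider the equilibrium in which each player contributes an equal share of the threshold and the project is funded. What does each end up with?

Equal share of the threshold: 104/8 = 13.
At this profile no one gains by cutting their contribution: any cut drops the total below 104, the project is cancelled, contributions are refunded, and the deviator ends with 38, which is less than 38 − 13 + 23 = 48. Contributing more than 13 just wastes the excess. So contributing exactly 13 is a best response.
Each player's payoff: 38 − 13 + 23 = 48.

48 labor-hours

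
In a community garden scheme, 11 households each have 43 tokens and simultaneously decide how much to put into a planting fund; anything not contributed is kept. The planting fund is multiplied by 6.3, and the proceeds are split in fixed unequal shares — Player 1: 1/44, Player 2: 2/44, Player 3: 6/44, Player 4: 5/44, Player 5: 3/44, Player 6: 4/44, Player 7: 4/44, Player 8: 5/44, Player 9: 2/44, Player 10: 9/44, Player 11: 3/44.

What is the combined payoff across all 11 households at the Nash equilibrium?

700.90 tokens

Player j's private return per contributed unit is 6.3 × (j's share). Contributing is weakly dominant for j when that share is at least 1/6.3 = 0.1587, and contributing 0 is dominant otherwise.
Player 10 alone (share 9/44) is above the threshold, contributing 43; the remaining 10 contribute 0. Total contributed: 43.
The planting fund pays out 6.3 × 43 = 270.90 in total (split across the unequal shares, but the aggregate is all that matters for the group sum).
The 10 free-riders keep 43 each, adding 430. Group total = 430 + 270.90 = 700.90.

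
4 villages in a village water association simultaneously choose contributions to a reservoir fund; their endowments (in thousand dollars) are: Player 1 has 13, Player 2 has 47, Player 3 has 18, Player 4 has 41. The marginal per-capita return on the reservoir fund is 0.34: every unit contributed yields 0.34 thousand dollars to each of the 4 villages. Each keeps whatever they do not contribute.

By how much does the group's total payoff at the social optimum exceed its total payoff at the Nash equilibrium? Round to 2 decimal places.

The private return per contributed unit is 0.34 < 1 for everyone, so the Nash equilibrium is zero contribution and the group total is Σ E_j = 13 + 47 + 18 + 41 = 119.
Each contributed unit returns 1.360 to the group, so the social optimum is full contribution by everyone: group total = 1.360 × 119 = 161.84.
Efficiency loss = (1.360 − 1) × 119 = 42.84.

42.84 thousand dollars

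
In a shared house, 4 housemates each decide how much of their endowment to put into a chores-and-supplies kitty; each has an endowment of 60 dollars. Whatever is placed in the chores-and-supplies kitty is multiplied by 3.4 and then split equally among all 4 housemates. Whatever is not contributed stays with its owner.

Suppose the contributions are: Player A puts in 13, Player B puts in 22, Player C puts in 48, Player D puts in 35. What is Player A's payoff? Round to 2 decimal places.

Total contributed: 13 + 22 + 48 + 35 = 118.
Each receives 3.4 × 118 / 4 = 100.30 from the chores-and-supplies kitty.
Player A keeps 60 − 13 = 47, so Player A's payoff is 47 + 100.30 = 147.30.

147.30 dollars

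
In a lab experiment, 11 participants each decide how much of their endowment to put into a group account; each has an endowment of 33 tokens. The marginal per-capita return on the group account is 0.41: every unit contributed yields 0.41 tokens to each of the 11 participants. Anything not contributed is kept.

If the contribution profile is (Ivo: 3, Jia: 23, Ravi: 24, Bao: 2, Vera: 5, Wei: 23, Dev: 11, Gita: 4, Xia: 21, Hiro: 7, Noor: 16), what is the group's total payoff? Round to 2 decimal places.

Total contributed: 3 + 23 + 24 + 2 + 5 + 23 + 11 + 4 + 21 + 7 + 16 = 139; total kept: 11 × 33 − 139 = 224.
The group account pays out 0.41 × 11 × 139 = 626.89 in aggregate.
Group total = 224 + 626.89 = 850.89.

850.89 tokens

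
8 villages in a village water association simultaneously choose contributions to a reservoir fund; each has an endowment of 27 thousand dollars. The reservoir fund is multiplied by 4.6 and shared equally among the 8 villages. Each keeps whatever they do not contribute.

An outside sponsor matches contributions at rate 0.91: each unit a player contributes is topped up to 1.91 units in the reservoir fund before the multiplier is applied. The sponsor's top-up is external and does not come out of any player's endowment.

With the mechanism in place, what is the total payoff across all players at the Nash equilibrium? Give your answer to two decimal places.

1897.78 thousand dollars

The effective private return per unit is now 4.6 × 1.91 / 8 = 1.0983 > 1, so every player's dominant strategy flips to full contribution.
At the Nash equilibrium everyone contributes 27. Group total payoff = 4.6 × 1.91 × 216 = 1897.78.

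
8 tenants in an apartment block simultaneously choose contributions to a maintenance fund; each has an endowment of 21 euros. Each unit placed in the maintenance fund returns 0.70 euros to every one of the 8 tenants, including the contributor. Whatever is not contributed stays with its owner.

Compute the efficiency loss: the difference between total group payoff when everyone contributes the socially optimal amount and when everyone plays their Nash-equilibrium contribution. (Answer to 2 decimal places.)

772.80 euros

The private return per contributed unit is 0.70 < 1, so contributing 0 is dominant for every player. At the Nash equilibrium everyone keeps their 21, and the group total is 8 × 21 = 168.
Each contributed unit returns 5.600 to the group as a whole (0.70 to each of 8 players), which exceeds 1, so the social optimum is full contribution: group total = 5.600 × 168 = 940.80.
Efficiency loss = 940.80 − 168 = 772.80.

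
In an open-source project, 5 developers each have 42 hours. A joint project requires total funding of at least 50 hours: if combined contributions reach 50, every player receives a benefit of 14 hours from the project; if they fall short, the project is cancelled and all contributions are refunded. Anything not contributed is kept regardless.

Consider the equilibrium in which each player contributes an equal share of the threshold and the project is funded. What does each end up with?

46 hours

Equal share of the threshold: 50/5 = 10.
At this profile no one gains by cutting their contribution: any cut drops the total below 50, the project is cancelled, contributions are refunded, and the deviator ends with 42, which is less than 42 − 10 + 14 = 46. Contributing more than 10 just wastes the excess. So contributing exactly 10 is a best response.
Each player's payoff: 42 − 10 + 14 = 46.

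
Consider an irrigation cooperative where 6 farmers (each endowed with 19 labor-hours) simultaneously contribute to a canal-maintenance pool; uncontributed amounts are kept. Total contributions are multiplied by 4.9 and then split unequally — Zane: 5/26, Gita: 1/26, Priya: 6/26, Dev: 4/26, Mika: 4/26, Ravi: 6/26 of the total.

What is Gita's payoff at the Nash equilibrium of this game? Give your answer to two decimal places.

For player j, contributing a unit is worthwhile iff 4.9 × (j's share) ≥ 1, i.e. iff j's share is at least 0.2041.
Priya and Ravi clear that bar, contributing 19 each; the remaining 4 contribute 0. Total contributed: 38.
Gita keeps 19 and receives 4.9 × 38 × 1/26 = 7.16 from the canal-maintenance pool, for a payoff of 26.16.

26.16 labor-hours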